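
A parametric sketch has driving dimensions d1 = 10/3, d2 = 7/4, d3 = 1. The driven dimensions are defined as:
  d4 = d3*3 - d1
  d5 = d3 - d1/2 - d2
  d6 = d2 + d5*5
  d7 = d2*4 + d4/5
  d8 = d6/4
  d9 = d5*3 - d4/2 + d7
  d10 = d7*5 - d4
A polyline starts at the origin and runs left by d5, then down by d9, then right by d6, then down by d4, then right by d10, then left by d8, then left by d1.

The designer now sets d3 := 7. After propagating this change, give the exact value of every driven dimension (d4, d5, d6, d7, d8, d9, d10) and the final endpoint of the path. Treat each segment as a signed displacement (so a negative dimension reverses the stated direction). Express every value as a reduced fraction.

d4 = 53/3
d5 = 43/12
d6 = 59/3
d7 = 158/15
d8 = 59/12
d9 = 249/20
d10 = 35
endpoint = (257/6, -1807/60)

Apply edit: d3 := 7
  d4 = d3*3 - d1 = 53/3
  d5 = d3 - d1/2 - d2 = 43/12
  d6 = d2 + d5*5 = 59/3
  d7 = d2*4 + d4/5 = 158/15
  d8 = d6/4 = 59/12
  d9 = d5*3 - d4/2 + d7 = 249/20
  d10 = d7*5 - d4 = 35
Walk from origin (0, 0):
  seg 1: left by d5 = 43/12 → (-43/12, 0)
  seg 2: down by d9 = 249/20 → (-43/12, -249/20)
  seg 3: right by d6 = 59/3 → (193/12, -249/20)
  seg 4: down by d4 = 53/3 → (193/12, -1807/60)
  seg 5: right by d10 = 35 → (613/12, -1807/60)
  seg 6: left by d8 = 59/12 → (277/6, -1807/60)
  seg 7: left by d1 = 10/3 → (257/6, -1807/60)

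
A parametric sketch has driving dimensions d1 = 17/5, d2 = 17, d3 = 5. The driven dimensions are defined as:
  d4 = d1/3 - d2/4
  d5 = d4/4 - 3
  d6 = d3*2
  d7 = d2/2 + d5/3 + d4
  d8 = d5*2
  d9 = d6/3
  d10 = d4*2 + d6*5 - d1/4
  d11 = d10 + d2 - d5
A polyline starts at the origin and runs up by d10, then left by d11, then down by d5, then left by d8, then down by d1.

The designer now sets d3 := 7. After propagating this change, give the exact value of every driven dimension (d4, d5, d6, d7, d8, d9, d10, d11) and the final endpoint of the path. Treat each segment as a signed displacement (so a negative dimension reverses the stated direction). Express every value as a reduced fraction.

Apply edit: d3 := 7
  d4 = d1/3 - d2/4 = -187/60
  d5 = d4/4 - 3 = -907/240
  d6 = d3*2 = 14
  d7 = d2/2 + d5/3 + d4 = 2969/720
  d8 = d5*2 = -907/120
  d9 = d6/3 = 14/3
  d10 = d4*2 + d6*5 - d1/4 = 755/12
  d11 = d10 + d2 - d5 = 20087/240
Walk from origin (0, 0):
  seg 1: up by d10 = 755/12 → (0, 755/12)
  seg 2: left by d11 = 20087/240 → (-20087/240, 755/12)
  seg 3: down by d5 = -907/240 → (-20087/240, 16007/240)
  seg 4: left by d8 = -907/120 → (-6091/80, 16007/240)
  seg 5: down by d1 = 17/5 → (-6091/80, 15191/240)

d4 = -187/60
d5 = -907/240
d6 = 14
d7 = 2969/720
d8 = -907/120
d9 = 14/3
d10 = 755/12
d11 = 20087/240
endpoint = (-6091/80, 15191/240)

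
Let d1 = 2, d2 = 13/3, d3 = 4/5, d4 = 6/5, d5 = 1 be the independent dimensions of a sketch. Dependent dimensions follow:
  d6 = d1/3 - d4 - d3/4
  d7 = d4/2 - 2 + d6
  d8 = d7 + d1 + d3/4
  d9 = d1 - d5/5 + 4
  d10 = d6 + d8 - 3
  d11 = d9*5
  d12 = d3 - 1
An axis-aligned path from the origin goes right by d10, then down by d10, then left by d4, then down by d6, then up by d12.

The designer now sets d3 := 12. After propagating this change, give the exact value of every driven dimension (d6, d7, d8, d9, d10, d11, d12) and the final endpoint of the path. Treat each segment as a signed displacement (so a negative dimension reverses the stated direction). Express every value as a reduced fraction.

d6 = -53/15
d7 = -74/15
d8 = 1/15
d9 = 29/5
d10 = -97/15
d11 = 29
d12 = 11
endpoint = (-23/3, 21)

Apply edit: d3 := 12
  d6 = d1/3 - d4 - d3/4 = -53/15
  d7 = d4/2 - 2 + d6 = -74/15
  d8 = d7 + d1 + d3/4 = 1/15
  d9 = d1 - d5/5 + 4 = 29/5
  d10 = d6 + d8 - 3 = -97/15
  d11 = d9*5 = 29
  d12 = d3 - 1 = 11
Walk from origin (0, 0):
  seg 1: right by d10 = -97/15 → (-97/15, 0)
  seg 2: down by d10 = -97/15 → (-97/15, 97/15)
  seg 3: left by d4 = 6/5 → (-23/3, 97/15)
  seg 4: down by d6 = -53/15 → (-23/3, 10)
  seg 5: up by d12 = 11 → (-23/3, 21)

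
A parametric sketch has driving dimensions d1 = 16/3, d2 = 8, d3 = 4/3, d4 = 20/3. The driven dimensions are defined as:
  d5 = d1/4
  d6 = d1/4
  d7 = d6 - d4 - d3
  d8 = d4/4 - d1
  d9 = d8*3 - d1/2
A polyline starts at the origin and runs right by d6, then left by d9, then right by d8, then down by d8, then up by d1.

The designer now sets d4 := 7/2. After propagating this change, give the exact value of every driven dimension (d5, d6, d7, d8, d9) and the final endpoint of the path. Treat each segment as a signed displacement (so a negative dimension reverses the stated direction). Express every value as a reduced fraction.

Apply edit: d4 := 7/2
  d5 = d1/4 = 4/3
  d6 = d1/4 = 4/3
  d7 = d6 - d4 - d3 = -7/2
  d8 = d4/4 - d1 = -107/24
  d9 = d8*3 - d1/2 = -385/24
Walk from origin (0, 0):
  seg 1: right by d6 = 4/3 → (4/3, 0)
  seg 2: left by d9 = -385/24 → (139/8, 0)
  seg 3: right by d8 = -107/24 → (155/12, 0)
  seg 4: down by d8 = -107/24 → (155/12, 107/24)
  seg 5: up by d1 = 16/3 → (155/12, 235/24)

d5 = 4/3
d6 = 4/3
d7 = -7/2
d8 = -107/24
d9 = -385/24
endpoint = (155/12, 235/24)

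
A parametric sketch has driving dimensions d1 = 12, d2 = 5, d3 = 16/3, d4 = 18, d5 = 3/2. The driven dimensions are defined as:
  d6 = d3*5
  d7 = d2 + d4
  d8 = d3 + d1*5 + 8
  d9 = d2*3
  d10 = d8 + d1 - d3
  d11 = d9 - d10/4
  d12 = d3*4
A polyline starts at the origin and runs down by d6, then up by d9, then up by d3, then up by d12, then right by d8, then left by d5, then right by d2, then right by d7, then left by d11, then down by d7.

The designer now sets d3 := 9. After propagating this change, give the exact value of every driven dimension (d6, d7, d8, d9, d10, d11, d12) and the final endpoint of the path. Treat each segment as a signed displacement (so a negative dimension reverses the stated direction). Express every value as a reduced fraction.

Apply edit: d3 := 9
  d6 = d3*5 = 45
  d7 = d2 + d4 = 23
  d8 = d3 + d1*5 + 8 = 77
  d9 = d2*3 = 15
  d10 = d8 + d1 - d3 = 80
  d11 = d9 - d10/4 = -5
  d12 = d3*4 = 36
Walk from origin (0, 0):
  seg 1: down by d6 = 45 → (0, -45)
  seg 2: up by d9 = 15 → (0, -30)
  seg 3: up by d3 = 9 → (0, -21)
  seg 4: up by d12 = 36 → (0, 15)
  seg 5: right by d8 = 77 → (77, 15)
  seg 6: left by d5 = 3/2 → (151/2, 15)
  seg 7: right by d2 = 5 → (161/2, 15)
  seg 8: right by d7 = 23 → (207/2, 15)
  seg 9: left by d11 = -5 → (217/2, 15)
  seg 10: down by d7 = 23 → (217/2, -8)

d6 = 45
d7 = 23
d8 = 77
d9 = 15
d10 = 80
d11 = -5
d12 = 36
endpoint = (217/2, -8)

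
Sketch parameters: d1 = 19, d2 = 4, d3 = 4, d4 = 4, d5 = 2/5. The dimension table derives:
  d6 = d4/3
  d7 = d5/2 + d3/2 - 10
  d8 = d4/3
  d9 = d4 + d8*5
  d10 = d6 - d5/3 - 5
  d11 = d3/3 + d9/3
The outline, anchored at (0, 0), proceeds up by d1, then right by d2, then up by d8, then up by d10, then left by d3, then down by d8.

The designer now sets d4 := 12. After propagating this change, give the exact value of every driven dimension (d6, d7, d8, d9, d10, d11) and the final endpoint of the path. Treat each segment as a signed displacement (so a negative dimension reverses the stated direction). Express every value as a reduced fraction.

Apply edit: d4 := 12
  d6 = d4/3 = 4
  d7 = d5/2 + d3/2 - 10 = -39/5
  d8 = d4/3 = 4
  d9 = d4 + d8*5 = 32
  d10 = d6 - d5/3 - 5 = -17/15
  d11 = d3/3 + d9/3 = 12
Walk from origin (0, 0):
  seg 1: up by d1 = 19 → (0, 19)
  seg 2: right by d2 = 4 → (4, 19)
  seg 3: up by d8 = 4 → (4, 23)
  seg 4: up by d10 = -17/15 → (4, 328/15)
  seg 5: left by d3 = 4 → (0, 328/15)
  seg 6: down by d8 = 4 → (0, 268/15)

d6 = 4
d7 = -39/5
d8 = 4
d9 = 32
d10 = -17/15
d11 = 12
endpoint = (0, 268/15)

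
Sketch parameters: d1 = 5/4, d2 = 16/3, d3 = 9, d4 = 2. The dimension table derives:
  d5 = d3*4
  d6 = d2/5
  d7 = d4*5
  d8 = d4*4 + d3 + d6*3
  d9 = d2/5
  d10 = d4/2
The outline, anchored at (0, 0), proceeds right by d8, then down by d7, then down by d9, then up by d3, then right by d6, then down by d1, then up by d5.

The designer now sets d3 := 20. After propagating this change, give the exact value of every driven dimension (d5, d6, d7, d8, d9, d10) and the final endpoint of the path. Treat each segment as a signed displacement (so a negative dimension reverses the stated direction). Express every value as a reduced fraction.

Apply edit: d3 := 20
  d5 = d3*4 = 80
  d6 = d2/5 = 16/15
  d7 = d4*5 = 10
  d8 = d4*4 + d3 + d6*3 = 156/5
  d9 = d2/5 = 16/15
  d10 = d4/2 = 1
Walk from origin (0, 0):
  seg 1: right by d8 = 156/5 → (156/5, 0)
  seg 2: down by d7 = 10 → (156/5, -10)
  seg 3: down by d9 = 16/15 → (156/5, -166/15)
  seg 4: up by d3 = 20 → (156/5, 134/15)
  seg 5: right by d6 = 16/15 → (484/15, 134/15)
  seg 6: down by d1 = 5/4 → (484/15, 461/60)
  seg 7: up by d5 = 80 → (484/15, 5261/60)

d5 = 80
d6 = 16/15
d7 = 10
d8 = 156/5
d9 = 16/15
d10 = 1
endpoint = (484/15, 5261/60)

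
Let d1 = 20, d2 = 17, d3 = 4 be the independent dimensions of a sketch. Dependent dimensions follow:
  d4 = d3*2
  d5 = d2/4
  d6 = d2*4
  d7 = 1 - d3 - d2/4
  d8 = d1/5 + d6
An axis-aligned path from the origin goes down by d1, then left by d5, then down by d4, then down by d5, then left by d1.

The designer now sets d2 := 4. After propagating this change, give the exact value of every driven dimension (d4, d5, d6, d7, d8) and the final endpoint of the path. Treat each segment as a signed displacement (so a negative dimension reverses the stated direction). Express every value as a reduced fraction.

Apply edit: d2 := 4
  d4 = d3*2 = 8
  d5 = d2/4 = 1
  d6 = d2*4 = 16
  d7 = 1 - d3 - d2/4 = -4
  d8 = d1/5 + d6 = 20
Walk from origin (0, 0):
  seg 1: down by d1 = 20 → (0, -20)
  seg 2: left by d5 = 1 → (-1, -20)
  seg 3: down by d4 = 8 → (-1, -28)
  seg 4: down by d5 = 1 → (-1, -29)
  seg 5: left by d1 = 20 → (-21, -29)

d4 = 8
d5 = 1
d6 = 16
d7 = -4
d8 = 20
endpoint = (-21, -29)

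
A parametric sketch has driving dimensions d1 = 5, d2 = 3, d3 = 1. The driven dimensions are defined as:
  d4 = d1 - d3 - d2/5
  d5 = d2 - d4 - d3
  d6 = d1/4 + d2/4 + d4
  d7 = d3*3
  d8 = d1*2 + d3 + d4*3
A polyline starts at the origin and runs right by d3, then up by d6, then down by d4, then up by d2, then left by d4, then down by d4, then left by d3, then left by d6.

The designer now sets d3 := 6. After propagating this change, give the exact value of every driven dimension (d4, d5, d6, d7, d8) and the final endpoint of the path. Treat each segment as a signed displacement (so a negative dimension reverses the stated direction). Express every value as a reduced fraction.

Apply edit: d3 := 6
  d4 = d1 - d3 - d2/5 = -8/5
  d5 = d2 - d4 - d3 = -7/5
  d6 = d1/4 + d2/4 + d4 = 2/5
  d7 = d3*3 = 18
  d8 = d1*2 + d3 + d4*3 = 56/5
Walk from origin (0, 0):
  seg 1: right by d3 = 6 → (6, 0)
  seg 2: up by d6 = 2/5 → (6, 2/5)
  seg 3: down by d4 = -8/5 → (6, 2)
  seg 4: up by d2 = 3 → (6, 5)
  seg 5: left by d4 = -8/5 → (38/5, 5)
  seg 6: down by d4 = -8/5 → (38/5, 33/5)
  seg 7: left by d3 = 6 → (8/5, 33/5)
  seg 8: left by d6 = 2/5 → (6/5, 33/5)

d4 = -8/5
d5 = -7/5
d6 = 2/5
d7 = 18
d8 = 56/5
endpoint = (6/5, 33/5)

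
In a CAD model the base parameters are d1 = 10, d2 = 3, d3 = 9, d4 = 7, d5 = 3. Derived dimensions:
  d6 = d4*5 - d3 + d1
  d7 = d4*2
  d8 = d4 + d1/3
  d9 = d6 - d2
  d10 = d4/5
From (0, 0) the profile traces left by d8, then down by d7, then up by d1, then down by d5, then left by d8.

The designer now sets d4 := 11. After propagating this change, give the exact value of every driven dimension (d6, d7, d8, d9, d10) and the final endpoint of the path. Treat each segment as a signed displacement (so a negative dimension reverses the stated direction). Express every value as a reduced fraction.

d6 = 56
d7 = 22
d8 = 43/3
d9 = 53
d10 = 11/5
endpoint = (-86/3, -15)

Apply edit: d4 := 11
  d6 = d4*5 - d3 + d1 = 56
  d7 = d4*2 = 22
  d8 = d4 + d1/3 = 43/3
  d9 = d6 - d2 = 53
  d10 = d4/5 = 11/5
Walk from origin (0, 0):
  seg 1: left by d8 = 43/3 → (-43/3, 0)
  seg 2: down by d7 = 22 → (-43/3, -22)
  seg 3: up by d1 = 10 → (-43/3, -12)
  seg 4: down by d5 = 3 → (-43/3, -15)
  seg 5: left by d8 = 43/3 → (-86/3, -15)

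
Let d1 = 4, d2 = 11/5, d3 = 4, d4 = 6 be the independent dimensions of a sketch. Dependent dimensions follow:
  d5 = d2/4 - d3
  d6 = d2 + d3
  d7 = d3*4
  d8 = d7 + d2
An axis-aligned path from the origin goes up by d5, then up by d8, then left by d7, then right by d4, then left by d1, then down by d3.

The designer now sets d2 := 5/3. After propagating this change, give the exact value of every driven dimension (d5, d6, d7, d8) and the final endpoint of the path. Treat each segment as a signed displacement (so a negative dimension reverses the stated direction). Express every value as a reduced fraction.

d5 = -43/12
d6 = 17/3
d7 = 16
d8 = 53/3
endpoint = (-14, 121/12)

Apply edit: d2 := 5/3
  d5 = d2/4 - d3 = -43/12
  d6 = d2 + d3 = 17/3
  d7 = d3*4 = 16
  d8 = d7 + d2 = 53/3
Walk from origin (0, 0):
  seg 1: up by d5 = -43/12 → (0, -43/12)
  seg 2: up by d8 = 53/3 → (0, 169/12)
  seg 3: left by d7 = 16 → (-16, 169/12)
  seg 4: right by d4 = 6 → (-10, 169/12)
  seg 5: left by d1 = 4 → (-14, 169/12)
  seg 6: down by d3 = 4 → (-14, 121/12)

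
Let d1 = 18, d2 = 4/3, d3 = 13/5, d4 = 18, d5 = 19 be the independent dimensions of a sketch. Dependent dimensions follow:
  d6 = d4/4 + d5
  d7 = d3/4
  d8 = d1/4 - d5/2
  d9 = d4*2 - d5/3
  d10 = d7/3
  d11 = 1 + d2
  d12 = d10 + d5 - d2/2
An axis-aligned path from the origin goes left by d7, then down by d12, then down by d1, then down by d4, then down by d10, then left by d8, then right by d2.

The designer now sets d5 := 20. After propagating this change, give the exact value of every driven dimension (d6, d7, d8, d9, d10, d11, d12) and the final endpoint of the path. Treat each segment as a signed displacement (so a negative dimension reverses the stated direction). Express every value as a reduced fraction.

d6 = 49/2
d7 = 13/20
d8 = -11/2
d9 = 88/3
d10 = 13/60
d11 = 7/3
d12 = 391/20
endpoint = (371/60, -1673/30)

Apply edit: d5 := 20
  d6 = d4/4 + d5 = 49/2
  d7 = d3/4 = 13/20
  d8 = d1/4 - d5/2 = -11/2
  d9 = d4*2 - d5/3 = 88/3
  d10 = d7/3 = 13/60
  d11 = 1 + d2 = 7/3
  d12 = d10 + d5 - d2/2 = 391/20
Walk from origin (0, 0):
  seg 1: left by d7 = 13/20 → (-13/20, 0)
  seg 2: down by d12 = 391/20 → (-13/20, -391/20)
  seg 3: down by d1 = 18 → (-13/20, -751/20)
  seg 4: down by d4 = 18 → (-13/20, -1111/20)
  seg 5: down by d10 = 13/60 → (-13/20, -1673/30)
  seg 6: left by d8 = -11/2 → (97/20, -1673/30)
  seg 7: right by d2 = 4/3 → (371/60, -1673/30)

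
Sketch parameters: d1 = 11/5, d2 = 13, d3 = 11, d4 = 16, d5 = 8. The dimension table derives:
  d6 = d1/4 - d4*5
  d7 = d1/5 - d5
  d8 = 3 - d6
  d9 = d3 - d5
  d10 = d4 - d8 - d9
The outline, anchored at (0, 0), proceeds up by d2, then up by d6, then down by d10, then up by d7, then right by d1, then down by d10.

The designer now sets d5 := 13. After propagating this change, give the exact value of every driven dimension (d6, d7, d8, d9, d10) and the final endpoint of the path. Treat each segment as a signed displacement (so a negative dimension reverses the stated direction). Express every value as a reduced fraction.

d6 = -1589/20
d7 = -314/25
d8 = 1649/20
d9 = -2
d10 = -1289/20
endpoint = (11/5, 4989/100)

Apply edit: d5 := 13
  d6 = d1/4 - d4*5 = -1589/20
  d7 = d1/5 - d5 = -314/25
  d8 = 3 - d6 = 1649/20
  d9 = d3 - d5 = -2
  d10 = d4 - d8 - d9 = -1289/20
Walk from origin (0, 0):
  seg 1: up by d2 = 13 → (0, 13)
  seg 2: up by d6 = -1589/20 → (0, -1329/20)
  seg 3: down by d10 = -1289/20 → (0, -2)
  seg 4: up by d7 = -314/25 → (0, -364/25)
  seg 5: right by d1 = 11/5 → (11/5, -364/25)
  seg 6: down by d10 = -1289/20 → (11/5, 4989/100)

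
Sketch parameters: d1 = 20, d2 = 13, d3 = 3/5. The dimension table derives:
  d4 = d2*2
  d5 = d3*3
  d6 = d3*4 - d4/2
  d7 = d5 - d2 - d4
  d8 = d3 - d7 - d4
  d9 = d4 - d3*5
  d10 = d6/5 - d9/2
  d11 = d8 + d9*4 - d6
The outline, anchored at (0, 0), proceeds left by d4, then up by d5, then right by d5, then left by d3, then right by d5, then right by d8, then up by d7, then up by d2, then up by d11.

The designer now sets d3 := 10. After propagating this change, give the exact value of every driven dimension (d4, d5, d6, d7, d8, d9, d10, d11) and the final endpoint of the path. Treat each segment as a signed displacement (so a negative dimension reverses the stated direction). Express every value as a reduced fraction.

d4 = 26
d5 = 30
d6 = 27
d7 = -9
d8 = -7
d9 = -24
d10 = 87/5
d11 = -130
endpoint = (17, -96)

Apply edit: d3 := 10
  d4 = d2*2 = 26
  d5 = d3*3 = 30
  d6 = d3*4 - d4/2 = 27
  d7 = d5 - d2 - d4 = -9
  d8 = d3 - d7 - d4 = -7
  d9 = d4 - d3*5 = -24
  d10 = d6/5 - d9/2 = 87/5
  d11 = d8 + d9*4 - d6 = -130
Walk from origin (0, 0):
  seg 1: left by d4 = 26 → (-26, 0)
  seg 2: up by d5 = 30 → (-26, 30)
  seg 3: right by d5 = 30 → (4, 30)
  seg 4: left by d3 = 10 → (-6, 30)
  seg 5: right by d5 = 30 → (24, 30)
  seg 6: right by d8 = -7 → (17, 30)
  seg 7: up by d7 = -9 → (17, 21)
  seg 8: up by d2 = 13 → (17, 34)
  seg 9: up by d11 = -130 → (17, -96)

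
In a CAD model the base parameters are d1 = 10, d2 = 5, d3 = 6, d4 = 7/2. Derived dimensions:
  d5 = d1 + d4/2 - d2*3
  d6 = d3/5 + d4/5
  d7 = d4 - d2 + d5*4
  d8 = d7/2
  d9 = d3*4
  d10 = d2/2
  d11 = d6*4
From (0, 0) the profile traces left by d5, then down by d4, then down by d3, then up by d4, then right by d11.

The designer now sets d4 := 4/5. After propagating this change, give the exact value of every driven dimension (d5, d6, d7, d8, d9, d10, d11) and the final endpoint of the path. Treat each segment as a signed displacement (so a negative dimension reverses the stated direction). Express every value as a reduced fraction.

Apply edit: d4 := 4/5
  d5 = d1 + d4/2 - d2*3 = -23/5
  d6 = d3/5 + d4/5 = 34/25
  d7 = d4 - d2 + d5*4 = -113/5
  d8 = d7/2 = -113/10
  d9 = d3*4 = 24
  d10 = d2/2 = 5/2
  d11 = d6*4 = 136/25
Walk from origin (0, 0):
  seg 1: left by d5 = -23/5 → (23/5, 0)
  seg 2: down by d4 = 4/5 → (23/5, -4/5)
  seg 3: down by d3 = 6 → (23/5, -34/5)
  seg 4: up by d4 = 4/5 → (23/5, -6)
  seg 5: right by d11 = 136/25 → (251/25, -6)

d5 = -23/5
d6 = 34/25
d7 = -113/5
d8 = -113/10
d9 = 24
d10 = 5/2
d11 = 136/25
endpoint = (251/25, -6)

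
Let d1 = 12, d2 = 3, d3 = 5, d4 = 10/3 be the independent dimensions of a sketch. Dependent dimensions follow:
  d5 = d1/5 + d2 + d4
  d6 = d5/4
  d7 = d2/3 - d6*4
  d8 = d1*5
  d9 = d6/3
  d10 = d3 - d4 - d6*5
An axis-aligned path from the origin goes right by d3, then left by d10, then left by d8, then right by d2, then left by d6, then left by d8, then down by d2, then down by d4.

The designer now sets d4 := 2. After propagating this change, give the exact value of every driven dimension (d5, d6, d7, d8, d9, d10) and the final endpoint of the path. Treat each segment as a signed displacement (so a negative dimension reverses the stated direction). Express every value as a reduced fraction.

Apply edit: d4 := 2
  d5 = d1/5 + d2 + d4 = 37/5
  d6 = d5/4 = 37/20
  d7 = d2/3 - d6*4 = -32/5
  d8 = d1*5 = 60
  d9 = d6/3 = 37/60
  d10 = d3 - d4 - d6*5 = -25/4
Walk from origin (0, 0):
  seg 1: right by d3 = 5 → (5, 0)
  seg 2: left by d10 = -25/4 → (45/4, 0)
  seg 3: left by d8 = 60 → (-195/4, 0)
  seg 4: right by d2 = 3 → (-183/4, 0)
  seg 5: left by d6 = 37/20 → (-238/5, 0)
  seg 6: left by d8 = 60 → (-538/5, 0)
  seg 7: down by d2 = 3 → (-538/5, -3)
  seg 8: down by d4 = 2 → (-538/5, -5)

d5 = 37/5
d6 = 37/20
d7 = -32/5
d8 = 60
d9 = 37/60
d10 = -25/4
endpoint = (-538/5, -5)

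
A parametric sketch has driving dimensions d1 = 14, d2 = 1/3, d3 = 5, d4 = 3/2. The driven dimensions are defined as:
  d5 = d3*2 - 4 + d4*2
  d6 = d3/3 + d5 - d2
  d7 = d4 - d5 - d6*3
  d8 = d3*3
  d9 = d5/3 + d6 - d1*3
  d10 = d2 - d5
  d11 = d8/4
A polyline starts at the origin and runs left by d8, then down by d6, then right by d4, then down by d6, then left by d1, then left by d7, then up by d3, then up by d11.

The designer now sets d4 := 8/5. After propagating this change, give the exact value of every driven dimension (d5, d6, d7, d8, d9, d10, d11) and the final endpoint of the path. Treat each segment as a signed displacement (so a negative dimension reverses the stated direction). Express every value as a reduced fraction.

d5 = 46/5
d6 = 158/15
d7 = -196/5
d8 = 15
d9 = -142/5
d10 = -133/15
d11 = 15/4
endpoint = (59/5, -739/60)

Apply edit: d4 := 8/5
  d5 = d3*2 - 4 + d4*2 = 46/5
  d6 = d3/3 + d5 - d2 = 158/15
  d7 = d4 - d5 - d6*3 = -196/5
  d8 = d3*3 = 15
  d9 = d5/3 + d6 - d1*3 = -142/5
  d10 = d2 - d5 = -133/15
  d11 = d8/4 = 15/4
Walk from origin (0, 0):
  seg 1: left by d8 = 15 → (-15, 0)
  seg 2: down by d6 = 158/15 → (-15, -158/15)
  seg 3: right by d4 = 8/5 → (-67/5, -158/15)
  seg 4: down by d6 = 158/15 → (-67/5, -316/15)
  seg 5: left by d1 = 14 → (-137/5, -316/15)
  seg 6: left by d7 = -196/5 → (59/5, -316/15)
  seg 7: up by d3 = 5 → (59/5, -241/15)
  seg 8: up by d11 = 15/4 → (59/5, -739/60)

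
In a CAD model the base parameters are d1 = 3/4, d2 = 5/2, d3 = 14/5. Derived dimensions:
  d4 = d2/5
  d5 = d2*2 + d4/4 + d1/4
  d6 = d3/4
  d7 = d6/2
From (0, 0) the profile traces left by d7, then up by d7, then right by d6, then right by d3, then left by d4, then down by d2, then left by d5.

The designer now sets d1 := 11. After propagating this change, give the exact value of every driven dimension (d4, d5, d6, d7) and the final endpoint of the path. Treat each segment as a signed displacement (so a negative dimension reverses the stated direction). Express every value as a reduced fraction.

d4 = 1/2
d5 = 63/8
d6 = 7/10
d7 = 7/20
endpoint = (-209/40, -43/20)

Apply edit: d1 := 11
  d4 = d2/5 = 1/2
  d5 = d2*2 + d4/4 + d1/4 = 63/8
  d6 = d3/4 = 7/10
  d7 = d6/2 = 7/20
Walk from origin (0, 0):
  seg 1: left by d7 = 7/20 → (-7/20, 0)
  seg 2: up by d7 = 7/20 → (-7/20, 7/20)
  seg 3: right by d6 = 7/10 → (7/20, 7/20)
  seg 4: right by d3 = 14/5 → (63/20, 7/20)
  seg 5: left by d4 = 1/2 → (53/20, 7/20)
  seg 6: down by d2 = 5/2 → (53/20, -43/20)
  seg 7: left by d5 = 63/8 → (-209/40, -43/20)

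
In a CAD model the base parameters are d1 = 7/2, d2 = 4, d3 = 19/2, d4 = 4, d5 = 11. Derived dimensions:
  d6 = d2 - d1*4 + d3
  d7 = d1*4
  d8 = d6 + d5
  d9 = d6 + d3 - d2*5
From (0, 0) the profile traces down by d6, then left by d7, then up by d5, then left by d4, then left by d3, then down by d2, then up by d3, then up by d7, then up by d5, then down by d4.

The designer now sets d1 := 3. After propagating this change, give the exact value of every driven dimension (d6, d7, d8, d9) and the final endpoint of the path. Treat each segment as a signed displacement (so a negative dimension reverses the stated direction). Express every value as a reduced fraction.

d6 = 3/2
d7 = 12
d8 = 25/2
d9 = -9
endpoint = (-51/2, 34)

Apply edit: d1 := 3
  d6 = d2 - d1*4 + d3 = 3/2
  d7 = d1*4 = 12
  d8 = d6 + d5 = 25/2
  d9 = d6 + d3 - d2*5 = -9
Walk from origin (0, 0):
  seg 1: down by d6 = 3/2 → (0, -3/2)
  seg 2: left by d7 = 12 → (-12, -3/2)
  seg 3: up by d5 = 11 → (-12, 19/2)
  seg 4: left by d4 = 4 → (-16, 19/2)
  seg 5: left by d3 = 19/2 → (-51/2, 19/2)
  seg 6: down by d2 = 4 → (-51/2, 11/2)
  seg 7: up by d3 = 19/2 → (-51/2, 15)
  seg 8: up by d7 = 12 → (-51/2, 27)
  seg 9: up by d5 = 11 → (-51/2, 38)
  seg 10: down by d4 = 4 → (-51/2, 34)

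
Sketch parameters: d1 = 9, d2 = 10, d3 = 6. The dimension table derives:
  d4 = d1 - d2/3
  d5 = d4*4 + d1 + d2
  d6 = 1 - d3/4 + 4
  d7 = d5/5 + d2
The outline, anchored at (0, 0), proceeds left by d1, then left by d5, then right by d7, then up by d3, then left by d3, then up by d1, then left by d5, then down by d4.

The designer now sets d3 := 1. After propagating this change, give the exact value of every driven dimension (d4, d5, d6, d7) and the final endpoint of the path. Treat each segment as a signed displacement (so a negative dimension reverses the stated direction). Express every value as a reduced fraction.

d4 = 17/3
d5 = 125/3
d6 = 19/4
d7 = 55/3
endpoint = (-75, 13/3)

Apply edit: d3 := 1
  d4 = d1 - d2/3 = 17/3
  d5 = d4*4 + d1 + d2 = 125/3
  d6 = 1 - d3/4 + 4 = 19/4
  d7 = d5/5 + d2 = 55/3
Walk from origin (0, 0):
  seg 1: left by d1 = 9 → (-9, 0)
  seg 2: left by d5 = 125/3 → (-152/3, 0)
  seg 3: right by d7 = 55/3 → (-97/3, 0)
  seg 4: up by d3 = 1 → (-97/3, 1)
  seg 5: left by d3 = 1 → (-100/3, 1)
  seg 6: up by d1 = 9 → (-100/3, 10)
  seg 7: left by d5 = 125/3 → (-75, 10)
  seg 8: down by d4 = 17/3 → (-75, 13/3)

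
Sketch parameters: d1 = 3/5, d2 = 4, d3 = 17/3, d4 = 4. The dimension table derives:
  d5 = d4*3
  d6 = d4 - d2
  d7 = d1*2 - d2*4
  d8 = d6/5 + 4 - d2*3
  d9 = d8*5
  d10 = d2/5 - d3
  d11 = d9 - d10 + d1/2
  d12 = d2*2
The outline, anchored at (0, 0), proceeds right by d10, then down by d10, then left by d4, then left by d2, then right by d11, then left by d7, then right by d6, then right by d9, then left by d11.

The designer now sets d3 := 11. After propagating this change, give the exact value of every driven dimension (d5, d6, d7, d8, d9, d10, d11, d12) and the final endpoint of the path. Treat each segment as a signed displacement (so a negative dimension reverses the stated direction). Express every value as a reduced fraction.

d5 = 12
d6 = 0
d7 = -74/5
d8 = -8
d9 = -40
d10 = -51/5
d11 = -59/2
d12 = 8
endpoint = (-217/5, 51/5)

Apply edit: d3 := 11
  d5 = d4*3 = 12
  d6 = d4 - d2 = 0
  d7 = d1*2 - d2*4 = -74/5
  d8 = d6/5 + 4 - d2*3 = -8
  d9 = d8*5 = -40
  d10 = d2/5 - d3 = -51/5
  d11 = d9 - d10 + d1/2 = -59/2
  d12 = d2*2 = 8
Walk from origin (0, 0):
  seg 1: right by d10 = -51/5 → (-51/5, 0)
  seg 2: down by d10 = -51/5 → (-51/5, 51/5)
  seg 3: left by d4 = 4 → (-71/5, 51/5)
  seg 4: left by d2 = 4 → (-91/5, 51/5)
  seg 5: right by d11 = -59/2 → (-477/10, 51/5)
  seg 6: left by d7 = -74/5 → (-329/10, 51/5)
  seg 7: right by d6 = 0 → (-329/10, 51/5)
  seg 8: right by d9 = -40 → (-729/10, 51/5)
  seg 9: left by d11 = -59/2 → (-217/5, 51/5)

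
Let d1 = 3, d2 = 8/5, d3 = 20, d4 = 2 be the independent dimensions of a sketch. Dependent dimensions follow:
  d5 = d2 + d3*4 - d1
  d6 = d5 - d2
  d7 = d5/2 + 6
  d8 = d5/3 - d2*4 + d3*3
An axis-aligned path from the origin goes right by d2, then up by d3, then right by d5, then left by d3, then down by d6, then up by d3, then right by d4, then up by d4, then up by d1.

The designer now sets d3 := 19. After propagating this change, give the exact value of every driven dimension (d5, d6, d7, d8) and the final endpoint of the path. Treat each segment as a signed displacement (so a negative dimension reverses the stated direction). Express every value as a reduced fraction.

Apply edit: d3 := 19
  d5 = d2 + d3*4 - d1 = 373/5
  d6 = d5 - d2 = 73
  d7 = d5/2 + 6 = 433/10
  d8 = d5/3 - d2*4 + d3*3 = 1132/15
Walk from origin (0, 0):
  seg 1: right by d2 = 8/5 → (8/5, 0)
  seg 2: up by d3 = 19 → (8/5, 19)
  seg 3: right by d5 = 373/5 → (381/5, 19)
  seg 4: left by d3 = 19 → (286/5, 19)
  seg 5: down by d6 = 73 → (286/5, -54)
  seg 6: up by d3 = 19 → (286/5, -35)
  seg 7: right by d4 = 2 → (296/5, -35)
  seg 8: up by d4 = 2 → (296/5, -33)
  seg 9: up by d1 = 3 → (296/5, -30)

d5 = 373/5
d6 = 73
d7 = 433/10
d8 = 1132/15
endpoint = (296/5, -30)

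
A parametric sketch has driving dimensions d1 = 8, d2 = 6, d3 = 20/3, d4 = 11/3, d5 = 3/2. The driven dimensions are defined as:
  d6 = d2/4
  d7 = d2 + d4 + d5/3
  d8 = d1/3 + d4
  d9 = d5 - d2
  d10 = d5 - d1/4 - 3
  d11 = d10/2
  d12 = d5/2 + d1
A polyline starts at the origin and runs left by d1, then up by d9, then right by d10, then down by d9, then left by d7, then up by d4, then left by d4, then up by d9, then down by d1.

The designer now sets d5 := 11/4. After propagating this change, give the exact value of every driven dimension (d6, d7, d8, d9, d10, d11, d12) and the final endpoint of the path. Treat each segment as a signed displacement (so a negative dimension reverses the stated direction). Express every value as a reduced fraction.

d6 = 3/2
d7 = 127/12
d8 = 19/3
d9 = -13/4
d10 = -9/4
d11 = -9/8
d12 = 75/8
endpoint = (-49/2, -91/12)

Apply edit: d5 := 11/4
  d6 = d2/4 = 3/2
  d7 = d2 + d4 + d5/3 = 127/12
  d8 = d1/3 + d4 = 19/3
  d9 = d5 - d2 = -13/4
  d10 = d5 - d1/4 - 3 = -9/4
  d11 = d10/2 = -9/8
  d12 = d5/2 + d1 = 75/8
Walk from origin (0, 0):
  seg 1: left by d1 = 8 → (-8, 0)
  seg 2: up by d9 = -13/4 → (-8, -13/4)
  seg 3: right by d10 = -9/4 → (-41/4, -13/4)
  seg 4: down by d9 = -13/4 → (-41/4, 0)
  seg 5: left by d7 = 127/12 → (-125/6, 0)
  seg 6: up by d4 = 11/3 → (-125/6, 11/3)
  seg 7: left by d4 = 11/3 → (-49/2, 11/3)
  seg 8: up by d9 = -13/4 → (-49/2, 5/12)
  seg 9: down by d1 = 8 → (-49/2, -91/12)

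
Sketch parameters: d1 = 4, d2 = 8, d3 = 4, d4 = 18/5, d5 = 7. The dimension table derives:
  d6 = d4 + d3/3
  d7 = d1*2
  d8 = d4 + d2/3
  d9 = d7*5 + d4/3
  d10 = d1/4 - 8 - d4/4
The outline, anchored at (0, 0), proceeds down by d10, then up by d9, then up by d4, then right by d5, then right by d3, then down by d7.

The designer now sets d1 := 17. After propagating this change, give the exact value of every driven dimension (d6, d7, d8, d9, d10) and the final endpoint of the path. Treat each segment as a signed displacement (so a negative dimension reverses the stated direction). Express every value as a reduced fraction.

d6 = 74/15
d7 = 34
d8 = 94/15
d9 = 856/5
d10 = -93/20
endpoint = (11, 2909/20)

Apply edit: d1 := 17
  d6 = d4 + d3/3 = 74/15
  d7 = d1*2 = 34
  d8 = d4 + d2/3 = 94/15
  d9 = d7*5 + d4/3 = 856/5
  d10 = d1/4 - 8 - d4/4 = -93/20
Walk from origin (0, 0):
  seg 1: down by d10 = -93/20 → (0, 93/20)
  seg 2: up by d9 = 856/5 → (0, 3517/20)
  seg 3: up by d4 = 18/5 → (0, 3589/20)
  seg 4: right by d5 = 7 → (7, 3589/20)
  seg 5: right by d3 = 4 → (11, 3589/20)
  seg 6: down by d7 = 34 → (11, 2909/20)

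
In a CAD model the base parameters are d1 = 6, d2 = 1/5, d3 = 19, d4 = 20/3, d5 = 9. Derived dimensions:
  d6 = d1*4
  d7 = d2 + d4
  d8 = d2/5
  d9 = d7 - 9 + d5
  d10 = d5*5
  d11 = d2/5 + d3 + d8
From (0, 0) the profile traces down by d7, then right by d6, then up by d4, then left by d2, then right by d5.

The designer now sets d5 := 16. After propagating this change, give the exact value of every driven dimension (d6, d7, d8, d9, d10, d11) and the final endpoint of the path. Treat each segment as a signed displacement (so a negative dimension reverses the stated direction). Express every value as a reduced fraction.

Apply edit: d5 := 16
  d6 = d1*4 = 24
  d7 = d2 + d4 = 103/15
  d8 = d2/5 = 1/25
  d9 = d7 - 9 + d5 = 208/15
  d10 = d5*5 = 80
  d11 = d2/5 + d3 + d8 = 477/25
Walk from origin (0, 0):
  seg 1: down by d7 = 103/15 → (0, -103/15)
  seg 2: right by d6 = 24 → (24, -103/15)
  seg 3: up by d4 = 20/3 → (24, -1/5)
  seg 4: left by d2 = 1/5 → (119/5, -1/5)
  seg 5: right by d5 = 16 → (199/5, -1/5)

d6 = 24
d7 = 103/15
d8 = 1/25
d9 = 208/15
d10 = 80
d11 = 477/25
endpoint = (199/5, -1/5)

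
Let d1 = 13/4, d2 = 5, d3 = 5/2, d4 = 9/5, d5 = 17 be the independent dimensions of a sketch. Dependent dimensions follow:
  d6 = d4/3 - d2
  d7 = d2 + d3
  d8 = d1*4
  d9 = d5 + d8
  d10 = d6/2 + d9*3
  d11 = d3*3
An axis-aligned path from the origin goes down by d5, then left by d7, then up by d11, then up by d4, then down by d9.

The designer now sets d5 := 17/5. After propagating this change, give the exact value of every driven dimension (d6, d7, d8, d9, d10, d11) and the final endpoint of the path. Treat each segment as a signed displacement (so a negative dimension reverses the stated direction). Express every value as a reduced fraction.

d6 = -22/5
d7 = 15/2
d8 = 13
d9 = 82/5
d10 = 47
d11 = 15/2
endpoint = (-15/2, -21/2)

Apply edit: d5 := 17/5
  d6 = d4/3 - d2 = -22/5
  d7 = d2 + d3 = 15/2
  d8 = d1*4 = 13
  d9 = d5 + d8 = 82/5
  d10 = d6/2 + d9*3 = 47
  d11 = d3*3 = 15/2
Walk from origin (0, 0):
  seg 1: down by d5 = 17/5 → (0, -17/5)
  seg 2: left by d7 = 15/2 → (-15/2, -17/5)
  seg 3: up by d11 = 15/2 → (-15/2, 41/10)
  seg 4: up by d4 = 9/5 → (-15/2, 59/10)
  seg 5: down by d9 = 82/5 → (-15/2, -21/2)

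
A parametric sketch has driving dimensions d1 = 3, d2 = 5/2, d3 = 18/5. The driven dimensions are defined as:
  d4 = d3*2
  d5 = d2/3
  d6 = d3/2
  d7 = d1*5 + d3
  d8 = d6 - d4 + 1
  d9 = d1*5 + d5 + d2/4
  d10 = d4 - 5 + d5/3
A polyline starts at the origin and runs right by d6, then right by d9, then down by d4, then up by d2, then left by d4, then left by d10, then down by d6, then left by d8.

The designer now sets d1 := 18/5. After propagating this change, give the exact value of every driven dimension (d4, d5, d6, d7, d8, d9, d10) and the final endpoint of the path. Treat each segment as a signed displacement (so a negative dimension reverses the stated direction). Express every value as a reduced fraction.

Apply edit: d1 := 18/5
  d4 = d3*2 = 36/5
  d5 = d2/3 = 5/6
  d6 = d3/2 = 9/5
  d7 = d1*5 + d3 = 108/5
  d8 = d6 - d4 + 1 = -22/5
  d9 = d1*5 + d5 + d2/4 = 467/24
  d10 = d4 - 5 + d5/3 = 223/90
Walk from origin (0, 0):
  seg 1: right by d6 = 9/5 → (9/5, 0)
  seg 2: right by d9 = 467/24 → (2551/120, 0)
  seg 3: down by d4 = 36/5 → (2551/120, -36/5)
  seg 4: up by d2 = 5/2 → (2551/120, -47/10)
  seg 5: left by d4 = 36/5 → (1687/120, -47/10)
  seg 6: left by d10 = 223/90 → (4169/360, -47/10)
  seg 7: down by d6 = 9/5 → (4169/360, -13/2)
  seg 8: left by d8 = -22/5 → (5753/360, -13/2)

d4 = 36/5
d5 = 5/6
d6 = 9/5
d7 = 108/5
d8 = -22/5
d9 = 467/24
d10 = 223/90
endpoint = (5753/360, -13/2)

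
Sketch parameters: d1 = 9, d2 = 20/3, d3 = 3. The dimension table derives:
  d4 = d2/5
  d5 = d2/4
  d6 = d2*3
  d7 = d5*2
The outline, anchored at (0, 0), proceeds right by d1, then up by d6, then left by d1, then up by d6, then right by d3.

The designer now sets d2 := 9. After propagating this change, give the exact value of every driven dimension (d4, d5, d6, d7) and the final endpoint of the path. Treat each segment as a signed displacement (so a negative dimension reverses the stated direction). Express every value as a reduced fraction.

Apply edit: d2 := 9
  d4 = d2/5 = 9/5
  d5 = d2/4 = 9/4
  d6 = d2*3 = 27
  d7 = d5*2 = 9/2
Walk from origin (0, 0):
  seg 1: right by d1 = 9 → (9, 0)
  seg 2: up by d6 = 27 → (9, 27)
  seg 3: left by d1 = 9 → (0, 27)
  seg 4: up by d6 = 27 → (0, 54)
  seg 5: right by d3 = 3 → (3, 54)

d4 = 9/5
d5 = 9/4
d6 = 27
d7 = 9/2
endpoint = (3, 54)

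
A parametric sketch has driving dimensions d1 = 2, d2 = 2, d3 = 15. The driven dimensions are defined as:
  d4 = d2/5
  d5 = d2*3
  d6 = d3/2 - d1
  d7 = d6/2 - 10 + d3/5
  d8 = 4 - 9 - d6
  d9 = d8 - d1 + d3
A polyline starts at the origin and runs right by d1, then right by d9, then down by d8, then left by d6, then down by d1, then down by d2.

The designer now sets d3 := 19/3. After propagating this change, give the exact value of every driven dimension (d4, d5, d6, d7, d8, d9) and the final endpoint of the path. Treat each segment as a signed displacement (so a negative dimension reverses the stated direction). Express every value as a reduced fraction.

Apply edit: d3 := 19/3
  d4 = d2/5 = 2/5
  d5 = d2*3 = 6
  d6 = d3/2 - d1 = 7/6
  d7 = d6/2 - 10 + d3/5 = -163/20
  d8 = 4 - 9 - d6 = -37/6
  d9 = d8 - d1 + d3 = -11/6
Walk from origin (0, 0):
  seg 1: right by d1 = 2 → (2, 0)
  seg 2: right by d9 = -11/6 → (1/6, 0)
  seg 3: down by d8 = -37/6 → (1/6, 37/6)
  seg 4: left by d6 = 7/6 → (-1, 37/6)
  seg 5: down by d1 = 2 → (-1, 25/6)
  seg 6: down by d2 = 2 → (-1, 13/6)

d4 = 2/5
d5 = 6
d6 = 7/6
d7 = -163/20
d8 = -37/6
d9 = -11/6
endpoint = (-1, 13/6)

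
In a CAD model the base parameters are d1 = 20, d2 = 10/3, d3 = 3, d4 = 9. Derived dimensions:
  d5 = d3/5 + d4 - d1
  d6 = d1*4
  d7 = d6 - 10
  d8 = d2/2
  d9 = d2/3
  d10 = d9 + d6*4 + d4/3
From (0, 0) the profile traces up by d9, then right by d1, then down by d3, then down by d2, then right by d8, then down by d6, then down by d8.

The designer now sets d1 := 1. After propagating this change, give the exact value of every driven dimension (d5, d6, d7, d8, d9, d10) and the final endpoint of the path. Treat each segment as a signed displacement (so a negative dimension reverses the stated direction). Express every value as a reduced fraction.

d5 = 43/5
d6 = 4
d7 = -6
d8 = 5/3
d9 = 10/9
d10 = 181/9
endpoint = (8/3, -98/9)

Apply edit: d1 := 1
  d5 = d3/5 + d4 - d1 = 43/5
  d6 = d1*4 = 4
  d7 = d6 - 10 = -6
  d8 = d2/2 = 5/3
  d9 = d2/3 = 10/9
  d10 = d9 + d6*4 + d4/3 = 181/9
Walk from origin (0, 0):
  seg 1: up by d9 = 10/9 → (0, 10/9)
  seg 2: right by d1 = 1 → (1, 10/9)
  seg 3: down by d3 = 3 → (1, -17/9)
  seg 4: down by d2 = 10/3 → (1, -47/9)
  seg 5: right by d8 = 5/3 → (8/3, -47/9)
  seg 6: down by d6 = 4 → (8/3, -83/9)
  seg 7: down by d8 = 5/3 → (8/3, -98/9)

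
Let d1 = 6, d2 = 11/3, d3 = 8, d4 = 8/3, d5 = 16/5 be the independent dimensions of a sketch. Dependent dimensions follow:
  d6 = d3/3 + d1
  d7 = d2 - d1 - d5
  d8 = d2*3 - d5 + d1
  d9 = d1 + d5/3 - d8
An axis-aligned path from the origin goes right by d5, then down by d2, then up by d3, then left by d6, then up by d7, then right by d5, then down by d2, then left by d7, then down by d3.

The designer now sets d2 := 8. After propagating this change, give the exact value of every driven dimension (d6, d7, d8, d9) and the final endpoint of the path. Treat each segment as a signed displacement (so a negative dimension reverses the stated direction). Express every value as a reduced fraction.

Apply edit: d2 := 8
  d6 = d3/3 + d1 = 26/3
  d7 = d2 - d1 - d5 = -6/5
  d8 = d2*3 - d5 + d1 = 134/5
  d9 = d1 + d5/3 - d8 = -296/15
Walk from origin (0, 0):
  seg 1: right by d5 = 16/5 → (16/5, 0)
  seg 2: down by d2 = 8 → (16/5, -8)
  seg 3: up by d3 = 8 → (16/5, 0)
  seg 4: left by d6 = 26/3 → (-82/15, 0)
  seg 5: up by d7 = -6/5 → (-82/15, -6/5)
  seg 6: right by d5 = 16/5 → (-34/15, -6/5)
  seg 7: down by d2 = 8 → (-34/15, -46/5)
  seg 8: left by d7 = -6/5 → (-16/15, -46/5)
  seg 9: down by d3 = 8 → (-16/15, -86/5)

d6 = 26/3
d7 = -6/5
d8 = 134/5
d9 = -296/15
endpoint = (-16/15, -86/5)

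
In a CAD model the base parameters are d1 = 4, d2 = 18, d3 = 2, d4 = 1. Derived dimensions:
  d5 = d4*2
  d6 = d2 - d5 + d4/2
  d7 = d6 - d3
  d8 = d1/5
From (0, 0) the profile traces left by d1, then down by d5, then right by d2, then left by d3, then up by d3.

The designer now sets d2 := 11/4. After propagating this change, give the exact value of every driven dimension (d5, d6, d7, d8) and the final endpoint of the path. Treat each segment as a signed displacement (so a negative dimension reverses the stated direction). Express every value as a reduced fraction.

Apply edit: d2 := 11/4
  d5 = d4*2 = 2
  d6 = d2 - d5 + d4/2 = 5/4
  d7 = d6 - d3 = -3/4
  d8 = d1/5 = 4/5
Walk from origin (0, 0):
  seg 1: left by d1 = 4 → (-4, 0)
  seg 2: down by d5 = 2 → (-4, -2)
  seg 3: right by d2 = 11/4 → (-5/4, -2)
  seg 4: left by d3 = 2 → (-13/4, -2)
  seg 5: up by d3 = 2 → (-13/4, 0)

d5 = 2
d6 = 5/4
d7 = -3/4
d8 = 4/5
endpoint = (-13/4, 0)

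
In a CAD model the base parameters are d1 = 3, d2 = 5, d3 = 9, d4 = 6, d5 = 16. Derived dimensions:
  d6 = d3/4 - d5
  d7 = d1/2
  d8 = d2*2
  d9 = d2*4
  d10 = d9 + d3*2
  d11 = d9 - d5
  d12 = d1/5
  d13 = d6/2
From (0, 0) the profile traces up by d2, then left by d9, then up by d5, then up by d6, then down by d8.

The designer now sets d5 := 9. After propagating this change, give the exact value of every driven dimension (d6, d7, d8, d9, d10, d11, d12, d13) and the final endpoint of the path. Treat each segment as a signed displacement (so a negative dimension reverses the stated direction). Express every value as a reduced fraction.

d6 = -27/4
d7 = 3/2
d8 = 10
d9 = 20
d10 = 38
d11 = 11
d12 = 3/5
d13 = -27/8
endpoint = (-20, -11/4)

Apply edit: d5 := 9
  d6 = d3/4 - d5 = -27/4
  d7 = d1/2 = 3/2
  d8 = d2*2 = 10
  d9 = d2*4 = 20
  d10 = d9 + d3*2 = 38
  d11 = d9 - d5 = 11
  d12 = d1/5 = 3/5
  d13 = d6/2 = -27/8
Walk from origin (0, 0):
  seg 1: up by d2 = 5 → (0, 5)
  seg 2: left by d9 = 20 → (-20, 5)
  seg 3: up by d5 = 9 → (-20, 14)
  seg 4: up by d6 = -27/4 → (-20, 29/4)
  seg 5: down by d8 = 10 → (-20, -11/4)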